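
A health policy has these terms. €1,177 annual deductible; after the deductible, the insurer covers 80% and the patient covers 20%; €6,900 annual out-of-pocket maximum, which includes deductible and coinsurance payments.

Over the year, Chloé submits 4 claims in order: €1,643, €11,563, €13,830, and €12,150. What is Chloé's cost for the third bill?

#1 (€1,643): €1,177 finishes the deductible; €466 goes to coinsurance; 20% of €466 = €93.20. Patient owes €1,270.20 (running OOP €1,270.20).
#2 (€11,563): deductible already satisfied, so patient's share is 20% × €11,563 = €2,312.60. Patient pays €2,312.60; OOP now €3,582.80.
#3 (€13,830): deductible already satisfied, so patient's share is 20% × €13,830 = €2,766. Patient owes €2,766 (running OOP €6,348.80).

€2,766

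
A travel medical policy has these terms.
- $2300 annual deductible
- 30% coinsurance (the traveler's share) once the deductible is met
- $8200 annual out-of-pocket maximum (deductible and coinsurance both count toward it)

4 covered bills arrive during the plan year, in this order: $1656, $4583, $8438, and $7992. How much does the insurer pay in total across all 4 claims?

Claim 1 ($1656): all of it applies to the deductible. Traveler owes $1656 (running OOP $1656). Insurer: $1656 − $1656 = $0.
Claim 2 ($4583): $644 to deductible, leaving $3939; traveler's 30% is $1181.70. Cost to traveler: $1825.70. OOP to date $3481.70. Insurer: $4583 − $1825.70 = $2757.30.
Claim 3 ($8438): 30% coinsurance on $8438 = $2531.40. Traveler pays $2531.40; OOP now $6013.10. Insurer: $8438 − $2531.40 = $5906.60.
Claim 4 ($7992): deductible met; 30% of $7992 = $2397.60. Adding that to $6013.10 gives $8410.70, past the $8200 cap; traveler pays only $8200 − $6013.10 = $2186.90. Plan pays $7992 − $2186.90 = $5805.10.
Insurer total = bills − traveler's total = $22669 − $8200 = $14469.

$14469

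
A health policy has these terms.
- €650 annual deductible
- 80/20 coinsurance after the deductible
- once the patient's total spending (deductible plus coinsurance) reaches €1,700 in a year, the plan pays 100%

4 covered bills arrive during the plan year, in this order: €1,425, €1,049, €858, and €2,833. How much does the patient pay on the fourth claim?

€513.60

Claim 1 — €1,425: €650 to deductible, leaving €775; coinsurance €775 × 20% = €155. Patient owes €805 (running OOP €805).
Claim 2 — €1,049: deductible met; 20% of €1,049 = €209.80. Cost to patient: €209.80. OOP to date €1,014.80.
Claim 3 — €858: deductible met; 20% of €858 = €171.60. Cost to patient: €171.60. OOP to date €1,186.40.
Claim 4 — €2,833: deductible already satisfied, so patient's share is 20% × €2,833 = €566.60. That would push OOP to €1,753, over the €1,700 cap, so patient pays €1,700 − €1,186.40 = €513.60.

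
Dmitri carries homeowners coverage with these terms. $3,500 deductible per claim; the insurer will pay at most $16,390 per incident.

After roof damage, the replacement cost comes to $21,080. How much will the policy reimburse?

Less the $3,500 deductible: $21,080 − $3,500 = $17,580.
$17,580 exceeds the $16,390 limit, so the insurer pays the limit: $16,390.

$16,390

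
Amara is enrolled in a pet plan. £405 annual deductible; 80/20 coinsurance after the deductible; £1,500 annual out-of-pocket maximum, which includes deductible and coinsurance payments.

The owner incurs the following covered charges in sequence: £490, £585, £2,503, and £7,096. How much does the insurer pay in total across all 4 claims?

£9,174

Claim 1 — £490: £405 to deductible, leaving £85; 20% of £85 = £17. Owner pays £422; OOP now £422. Plan pays £490 − £422 = £68.
Claim 2 — £585: 20% coinsurance on £585 = £117. Cost to owner: £117. OOP to date £539. Plan pays £585 − £117 = £468.
Claim 3 — £2,503: deductible already satisfied, so owner's share is 20% × £2,503 = £500.60. Cost to owner: £500.60. OOP to date £1,039.60. Plan pays £2,503 − £500.60 = £2,002.40.
Claim 4 — £7,096: deductible met; 20% of £7,096 = £1,419.20. Adding that to £1,039.60 gives £2,458.80, past the £1,500 cap; owner pays only £1,500 − £1,039.60 = £460.40. Insurer: £7,096 − £460.40 = £6,635.60.
Insurer total: £68 + £468 + £2,002.40 + £6,635.60 = £9,174.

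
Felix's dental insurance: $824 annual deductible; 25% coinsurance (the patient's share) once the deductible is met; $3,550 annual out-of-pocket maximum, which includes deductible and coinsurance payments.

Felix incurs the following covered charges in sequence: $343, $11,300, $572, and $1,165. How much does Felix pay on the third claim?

$21.25

Claim 1 ($343): entire amount goes to the deductible. Patient pays $343; OOP now $343.
Claim 2 ($11,300): $481 to deductible, leaving $10,819; patient's 25% is $2,704.75. Cost to patient: $3,185.75. OOP to date $3,528.75.
Claim 3 ($572): deductible met; 25% of $572 = $143. Adding that to $3,528.75 gives $3,671.75, past the $3,550 cap; patient pays only $3,550 − $3,528.75 = $21.25.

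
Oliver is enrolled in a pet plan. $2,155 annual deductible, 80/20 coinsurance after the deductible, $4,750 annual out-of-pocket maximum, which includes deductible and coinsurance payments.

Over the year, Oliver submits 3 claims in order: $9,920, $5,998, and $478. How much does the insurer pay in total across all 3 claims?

#1 ($9,920): $2,155 finishes the deductible; $7,765 goes to coinsurance; owner's 20% is $1,553. Owner owes $3,708 (running OOP $3,708). Insurer: $9,920 − $3,708 = $6,212.
#2 ($5,998): 20% coinsurance on $5,998 = $1,199.60. That would push OOP to $4,907.60, over the $4,750 cap, so owner pays $4,750 − $3,708 = $1,042. Insurer: $5,998 − $1,042 = $4,956.
#3 ($478): deductible already satisfied, so owner's share is 20% × $478 = $95.60. Adding that to $4,750 gives $4,845.60, past the $4,750 cap; owner pays only $4,750 − $4,750 = $0. Plan pays $478 − $0 = $478.
Insurer total = bills − owner's total = $16,396 − $4,750 = $11,646.

$11,646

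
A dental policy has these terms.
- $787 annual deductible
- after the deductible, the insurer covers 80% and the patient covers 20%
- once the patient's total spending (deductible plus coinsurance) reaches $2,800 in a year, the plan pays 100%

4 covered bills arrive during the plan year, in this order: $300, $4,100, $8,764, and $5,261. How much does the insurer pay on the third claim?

#1 ($300): fully absorbed by the deductible. Patient pays $300; OOP now $300. Plan pays $300 − $300 = $0.
#2 ($4,100): $487 to deductible, leaving $3,613; 20% of $3,613 = $722.60. Patient owes $1,209.60 (running OOP $1,509.60). Insurer: $4,100 − $1,209.60 = $2,890.40.
#3 ($8,764): deductible met; 20% of $8,764 = $1,752.80. OOP would hit $3,262.40 > $2,800, so the cap limits the patient to $2,800 − $1,509.60 = $1,290.40. Insurer: $8,764 − $1,290.40 = $7,473.60.

$7,473.60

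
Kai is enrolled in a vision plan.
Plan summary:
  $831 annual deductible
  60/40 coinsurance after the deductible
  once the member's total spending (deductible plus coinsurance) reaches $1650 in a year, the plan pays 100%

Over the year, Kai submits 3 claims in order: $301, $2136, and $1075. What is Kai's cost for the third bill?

#1 ($301): fully absorbed by the deductible. Member owes $301 (running OOP $301).
#2 ($2136): $530 finishes the deductible; $1606 goes to coinsurance; coinsurance $1606 × 40% = $642.40. Member pays $1172.40; OOP now $1473.40.
#3 ($1075): 40% coinsurance on $1075 = $430. That would push OOP to $1903.40, over the $1650 cap, so member pays $1650 − $1473.40 = $176.60.

$176.60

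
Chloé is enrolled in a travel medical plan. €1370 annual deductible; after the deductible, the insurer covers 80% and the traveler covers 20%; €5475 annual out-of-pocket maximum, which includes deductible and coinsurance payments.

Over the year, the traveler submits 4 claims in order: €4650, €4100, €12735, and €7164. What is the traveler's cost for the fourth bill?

Bill 1, €4650: €1370 to deductible, leaving €3280; coinsurance €3280 × 20% = €656. Traveler pays €2026; OOP now €2026.
Bill 2, €4100: deductible met; 20% of €4100 = €820. Cost to traveler: €820. OOP to date €2846.
Bill 3, €12735: 20% coinsurance on €12735 = €2547. Traveler owes €2547 (running OOP €5393).
Bill 4, €7164: deductible met; 20% of €7164 = €1432.80. That would push OOP to €6825.80, over the €5475 cap, so traveler pays €5475 − €5393 = €82.

€82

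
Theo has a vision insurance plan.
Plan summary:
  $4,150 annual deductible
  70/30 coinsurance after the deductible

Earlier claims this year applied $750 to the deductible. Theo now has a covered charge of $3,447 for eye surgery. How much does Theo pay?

$3,414.10

Remaining deductible: $4,150 − $750 = $3,400.
After the $3,400 deductible portion, $3,447 − $3,400 = $47 is subject to coinsurance.
Member's 30% share of $47 is $14.10.
So the member owes $3,400 + $14.10 = $3,414.10.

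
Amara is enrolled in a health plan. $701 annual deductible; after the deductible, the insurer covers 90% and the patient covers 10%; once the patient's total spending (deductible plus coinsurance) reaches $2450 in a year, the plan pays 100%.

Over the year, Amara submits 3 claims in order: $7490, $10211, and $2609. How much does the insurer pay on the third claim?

#1 ($7490): $701 finishes the deductible; $6789 goes to coinsurance; 10% of $6789 = $678.90. Patient pays $1379.90; OOP now $1379.90. Insurer: $7490 − $1379.90 = $6110.10.
#2 ($10211): deductible already satisfied, so patient's share is 10% × $10211 = $1021.10. Patient owes $1021.10 (running OOP $2401). Insurer: $10211 − $1021.10 = $9189.90.
#3 ($2609): deductible already satisfied, so patient's share is 10% × $2609 = $260.90. Adding that to $2401 gives $2661.90, past the $2450 cap; patient pays only $2450 − $2401 = $49. Insurer: $2609 − $49 = $2560.

$2560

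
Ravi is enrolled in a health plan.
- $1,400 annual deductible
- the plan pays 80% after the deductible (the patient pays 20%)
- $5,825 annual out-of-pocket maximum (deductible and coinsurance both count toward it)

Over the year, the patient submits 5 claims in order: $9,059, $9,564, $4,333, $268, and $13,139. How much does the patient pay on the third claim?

$866.60

#1 ($9,059): $1,400 finishes the deductible; $7,659 goes to coinsurance; patient's 20% is $1,531.80. Patient owes $2,931.80 (running OOP $2,931.80).
#2 ($9,564): deductible already satisfied, so patient's share is 20% × $9,564 = $1,912.80. Patient pays $1,912.80; OOP now $4,844.60.
#3 ($4,333): 20% coinsurance on $4,333 = $866.60. Cost to patient: $866.60. OOP to date $5,711.20.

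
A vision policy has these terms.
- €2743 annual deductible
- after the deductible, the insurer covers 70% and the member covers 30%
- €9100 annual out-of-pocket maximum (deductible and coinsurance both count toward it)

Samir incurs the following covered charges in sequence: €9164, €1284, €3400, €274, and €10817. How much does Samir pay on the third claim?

€1020

Claim 1 — €9164: deductible takes €2743, €6421 remains; coinsurance €6421 × 30% = €1926.30. Member owes €4669.30 (running OOP €4669.30).
Claim 2 — €1284: 30% coinsurance on €1284 = €385.20. Member pays €385.20; OOP now €5054.50.
Claim 3 — €3400: deductible met; 30% of €3400 = €1020. Cost to member: €1020. OOP to date €6074.50.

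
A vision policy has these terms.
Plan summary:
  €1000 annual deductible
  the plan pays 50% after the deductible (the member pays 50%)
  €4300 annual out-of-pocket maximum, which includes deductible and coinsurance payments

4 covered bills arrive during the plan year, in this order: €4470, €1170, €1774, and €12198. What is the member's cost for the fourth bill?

#1 (€4470): deductible takes €1000, €3470 remains; coinsurance €3470 × 50% = €1735. Member pays €2735; OOP now €2735.
#2 (€1170): deductible already satisfied, so member's share is 50% × €1170 = €585. Cost to member: €585. OOP to date €3320.
#3 (€1774): deductible met; 50% of €1774 = €887. Cost to member: €887. OOP to date €4207.
#4 (€12198): deductible already satisfied, so member's share is 50% × €12198 = €6099. OOP would hit €10306 > €4300, so the cap limits the member to €4300 − €4207 = €93.

€93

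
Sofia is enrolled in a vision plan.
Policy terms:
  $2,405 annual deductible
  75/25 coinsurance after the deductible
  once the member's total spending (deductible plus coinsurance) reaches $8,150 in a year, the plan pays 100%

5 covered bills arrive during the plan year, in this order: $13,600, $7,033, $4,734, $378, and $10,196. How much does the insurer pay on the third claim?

Claim 1 — $13,600: $2,405 to deductible, leaving $11,195; member's 25% is $2,798.75. Member pays $5,203.75; OOP now $5,203.75. Insurer: $13,600 − $5,203.75 = $8,396.25.
Claim 2 — $7,033: 25% coinsurance on $7,033 = $1,758.25. Cost to member: $1,758.25. OOP to date $6,962. Plan pays $7,033 − $1,758.25 = $5,274.75.
Claim 3 — $4,734: deductible met; 25% of $4,734 = $1,183.50. Cost to member: $1,183.50. OOP to date $8,145.50. Insurer: $4,734 − $1,183.50 = $3,550.50.

$3,550.50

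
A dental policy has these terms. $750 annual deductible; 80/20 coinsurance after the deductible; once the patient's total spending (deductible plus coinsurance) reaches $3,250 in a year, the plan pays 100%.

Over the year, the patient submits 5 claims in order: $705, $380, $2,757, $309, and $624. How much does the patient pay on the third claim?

Bill 1, $705: fully absorbed by the deductible. Patient pays $705; OOP now $705.
Bill 2, $380: $45 to deductible, leaving $335; patient's 20% is $67. Patient owes $112 (running OOP $817).
Bill 3, $2,757: deductible already satisfied, so patient's share is 20% × $2,757 = $551.40. Cost to patient: $551.40. OOP to date $1,368.40.

$551.40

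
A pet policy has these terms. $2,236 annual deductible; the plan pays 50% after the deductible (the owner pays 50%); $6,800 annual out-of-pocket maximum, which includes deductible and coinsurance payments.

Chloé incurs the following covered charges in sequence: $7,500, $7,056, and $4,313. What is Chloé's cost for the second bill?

Claim 1 — $7,500: deductible takes $2,236, $5,264 remains; 50% of $5,264 = $2,632. Cost to owner: $4,868. OOP to date $4,868.
Claim 2 — $7,056: deductible met; 50% of $7,056 = $3,528. OOP would hit $8,396 > $6,800, so the cap limits the owner to $6,800 − $4,868 = $1,932.

$1,932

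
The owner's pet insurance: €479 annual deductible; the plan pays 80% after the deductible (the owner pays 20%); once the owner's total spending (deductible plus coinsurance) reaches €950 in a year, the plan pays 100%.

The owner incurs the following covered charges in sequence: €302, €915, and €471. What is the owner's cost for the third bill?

#1 (€302): entire amount goes to the deductible. Owner pays €302; OOP now €302.
#2 (€915): €177 to deductible, leaving €738; 20% of €738 = €147.60. Owner owes €324.60 (running OOP €626.60).
#3 (€471): deductible met; 20% of €471 = €94.20. Owner owes €94.20 (running OOP €720.80).

€94.20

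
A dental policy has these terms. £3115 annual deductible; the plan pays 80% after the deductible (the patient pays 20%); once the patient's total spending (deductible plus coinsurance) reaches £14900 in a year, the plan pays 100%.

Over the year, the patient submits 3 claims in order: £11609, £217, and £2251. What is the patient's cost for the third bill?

Claim 1 — £11609: £3115 finishes the deductible; £8494 goes to coinsurance; coinsurance £8494 × 20% = £1698.80. Patient owes £4813.80 (running OOP £4813.80).
Claim 2 — £217: deductible met; 20% of £217 = £43.40. Patient owes £43.40 (running OOP £4857.20).
Claim 3 — £2251: deductible already satisfied, so patient's share is 20% × £2251 = £450.20. Patient pays £450.20; OOP now £5307.40.

£450.20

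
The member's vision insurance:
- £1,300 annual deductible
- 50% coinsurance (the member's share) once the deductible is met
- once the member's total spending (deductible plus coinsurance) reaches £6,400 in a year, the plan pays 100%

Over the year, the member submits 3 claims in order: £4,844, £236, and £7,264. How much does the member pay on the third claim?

Claim 1 — £4,844: £1,300 to deductible, leaving £3,544; member's 50% is £1,772. Member pays £3,072; OOP now £3,072.
Claim 2 — £236: deductible already satisfied, so member's share is 50% × £236 = £118. Cost to member: £118. OOP to date £3,190.
Claim 3 — £7,264: deductible already satisfied, so member's share is 50% × £7,264 = £3,632. OOP would hit £6,822 > £6,400, so the cap limits the member to £6,400 − £3,190 = £3,210.

£3,210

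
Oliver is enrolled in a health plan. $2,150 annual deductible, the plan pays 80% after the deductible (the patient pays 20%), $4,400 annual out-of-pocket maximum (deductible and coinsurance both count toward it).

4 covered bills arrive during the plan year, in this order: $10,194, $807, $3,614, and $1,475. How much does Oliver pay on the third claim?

Claim 1 — $10,194: deductible takes $2,150, $8,044 remains; 20% of $8,044 = $1,608.80. Patient pays $3,758.80; OOP now $3,758.80.
Claim 2 — $807: deductible met; 20% of $807 = $161.40. Cost to patient: $161.40. OOP to date $3,920.20.
Claim 3 — $3,614: 20% coinsurance on $3,614 = $722.80. OOP would hit $4,643 > $4,400, so the cap limits the patient to $4,400 − $3,920.20 = $479.80.

$479.80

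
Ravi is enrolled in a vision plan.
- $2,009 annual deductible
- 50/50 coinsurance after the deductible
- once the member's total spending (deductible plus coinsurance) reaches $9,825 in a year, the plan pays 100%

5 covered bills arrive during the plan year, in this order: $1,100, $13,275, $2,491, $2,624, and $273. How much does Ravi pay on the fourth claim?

Claim 1 ($1,100): all of it applies to the deductible. Cost to member: $1,100. OOP to date $1,100.
Claim 2 ($13,275): deductible takes $909, $12,366 remains; member's 50% is $6,183. Member owes $7,092 (running OOP $8,192).
Claim 3 ($2,491): deductible met; 50% of $2,491 = $1,245.50. Member owes $1,245.50 (running OOP $9,437.50).
Claim 4 ($2,624): deductible met; 50% of $2,624 = $1,312. Adding that to $9,437.50 gives $10,749.50, past the $9,825 cap; member pays only $9,825 − $9,437.50 = $387.50.

$387.50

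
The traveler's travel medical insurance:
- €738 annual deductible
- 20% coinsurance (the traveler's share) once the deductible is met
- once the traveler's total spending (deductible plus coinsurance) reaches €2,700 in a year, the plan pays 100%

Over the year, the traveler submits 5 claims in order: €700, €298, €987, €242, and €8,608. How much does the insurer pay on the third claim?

Claim 1 — €700: all of it applies to the deductible. Traveler pays €700; OOP now €700. Plan pays €700 − €700 = €0.
Claim 2 — €298: deductible takes €38, €260 remains; coinsurance €260 × 20% = €52. Cost to traveler: €90. OOP to date €790. Insurer: €298 − €90 = €208.
Claim 3 — €987: 20% coinsurance on €987 = €197.40. Cost to traveler: €197.40. OOP to date €987.40. Insurer: €987 − €197.40 = €789.60.

€789.60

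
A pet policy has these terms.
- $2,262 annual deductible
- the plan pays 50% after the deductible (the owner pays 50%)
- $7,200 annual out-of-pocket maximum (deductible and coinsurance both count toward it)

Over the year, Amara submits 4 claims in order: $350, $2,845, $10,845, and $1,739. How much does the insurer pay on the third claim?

$6,373.50

Bill 1, $350: all of it applies to the deductible. Owner pays $350; OOP now $350. Insurer: $350 − $350 = $0.
Bill 2, $2,845: $1,912 to deductible, leaving $933; coinsurance $933 × 50% = $466.50. Cost to owner: $2,378.50. OOP to date $2,728.50. Insurer: $2,845 − $2,378.50 = $466.50.
Bill 3, $10,845: deductible met; 50% of $10,845 = $5,422.50. That would push OOP to $8,151, over the $7,200 cap, so owner pays $7,200 − $2,728.50 = $4,471.50. Plan pays $10,845 − $4,471.50 = $6,373.50.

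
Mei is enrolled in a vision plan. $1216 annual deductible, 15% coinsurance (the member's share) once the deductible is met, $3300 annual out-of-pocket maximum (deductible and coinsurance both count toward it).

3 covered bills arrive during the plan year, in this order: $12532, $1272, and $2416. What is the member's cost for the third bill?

Claim 1 — $12532: deductible takes $1216, $11316 remains; coinsurance $11316 × 15% = $1697.40. Member owes $2913.40 (running OOP $2913.40).
Claim 2 — $1272: deductible already satisfied, so member's share is 15% × $1272 = $190.80. Member pays $190.80; OOP now $3104.20.
Claim 3 — $2416: 15% coinsurance on $2416 = $362.40. Adding that to $3104.20 gives $3466.60, past the $3300 cap; member pays only $3300 − $3104.20 = $195.80.

$195.80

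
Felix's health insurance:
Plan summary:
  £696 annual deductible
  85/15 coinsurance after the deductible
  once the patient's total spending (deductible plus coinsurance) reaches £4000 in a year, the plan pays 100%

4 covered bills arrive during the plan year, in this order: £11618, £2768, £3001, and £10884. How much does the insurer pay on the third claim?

Claim 1 (£11618): £696 finishes the deductible; £10922 goes to coinsurance; coinsurance £10922 × 15% = £1638.30. Patient pays £2334.30; OOP now £2334.30. Insurer: £11618 − £2334.30 = £9283.70.
Claim 2 (£2768): deductible met; 15% of £2768 = £415.20. Patient pays £415.20; OOP now £2749.50. Insurer: £2768 − £415.20 = £2352.80.
Claim 3 (£3001): deductible met; 15% of £3001 = £450.15. Cost to patient: £450.15. OOP to date £3199.65. Plan pays £3001 − £450.15 = £2550.85.

£2550.85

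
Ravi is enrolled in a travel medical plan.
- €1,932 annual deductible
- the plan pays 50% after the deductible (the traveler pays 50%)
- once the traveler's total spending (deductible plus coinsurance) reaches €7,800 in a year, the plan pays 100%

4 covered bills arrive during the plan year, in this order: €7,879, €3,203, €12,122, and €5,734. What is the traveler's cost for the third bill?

€1,293

Bill 1, €7,879: €1,932 finishes the deductible; €5,947 goes to coinsurance; 50% of €5,947 = €2,973.50. Traveler pays €4,905.50; OOP now €4,905.50.
Bill 2, €3,203: deductible met; 50% of €3,203 = €1,601.50. Traveler pays €1,601.50; OOP now €6,507.
Bill 3, €12,122: deductible already satisfied, so traveler's share is 50% × €12,122 = €6,061. OOP would hit €12,568 > €7,800, so the cap limits the traveler to €7,800 − €6,507 = €1,293.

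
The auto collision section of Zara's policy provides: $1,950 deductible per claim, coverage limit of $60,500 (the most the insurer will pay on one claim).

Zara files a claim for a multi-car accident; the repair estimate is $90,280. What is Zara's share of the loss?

After the deductible, $90,280 − $1,950 = $88,330 remains.
The $60,500 per-incident cap binds; insurer pays $60,500.
The driver bears the rest of the original loss: $90,280 − $60,500 = $29,780.

$29,780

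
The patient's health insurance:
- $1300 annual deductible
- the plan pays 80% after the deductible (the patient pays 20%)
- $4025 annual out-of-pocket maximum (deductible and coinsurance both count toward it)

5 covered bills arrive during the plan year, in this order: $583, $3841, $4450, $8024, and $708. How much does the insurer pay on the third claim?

$3560

Claim 1 — $583: entire amount goes to the deductible. Patient pays $583; OOP now $583. Plan pays $583 − $583 = $0.
Claim 2 — $3841: $717 finishes the deductible; $3124 goes to coinsurance; patient's 20% is $624.80. Patient pays $1341.80; OOP now $1924.80. Plan pays $3841 − $1341.80 = $2499.20.
Claim 3 — $4450: deductible already satisfied, so patient's share is 20% × $4450 = $890. Patient pays $890; OOP now $2814.80. Plan pays $4450 − $890 = $3560.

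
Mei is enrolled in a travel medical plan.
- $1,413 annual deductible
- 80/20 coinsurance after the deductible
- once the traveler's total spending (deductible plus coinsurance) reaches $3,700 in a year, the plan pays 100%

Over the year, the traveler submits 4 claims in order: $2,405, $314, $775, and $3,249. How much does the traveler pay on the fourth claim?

$649.80

Claim 1 ($2,405): $1,413 finishes the deductible; $992 goes to coinsurance; coinsurance $992 × 20% = $198.40. Traveler owes $1,611.40 (running OOP $1,611.40).
Claim 2 ($314): 20% coinsurance on $314 = $62.80. Cost to traveler: $62.80. OOP to date $1,674.20.
Claim 3 ($775): deductible already satisfied, so traveler's share is 20% × $775 = $155. Traveler owes $155 (running OOP $1,829.20).
Claim 4 ($3,249): deductible met; 20% of $3,249 = $649.80. Traveler pays $649.80; OOP now $2,479.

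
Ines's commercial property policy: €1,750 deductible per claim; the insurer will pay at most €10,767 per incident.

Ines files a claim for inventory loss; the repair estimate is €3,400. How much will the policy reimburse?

€1,650

Subtract the deductible: €3,400 − €1,750 = €1,650.
That's under the €10,767 cap, so the insurer reimburses the full €1,650.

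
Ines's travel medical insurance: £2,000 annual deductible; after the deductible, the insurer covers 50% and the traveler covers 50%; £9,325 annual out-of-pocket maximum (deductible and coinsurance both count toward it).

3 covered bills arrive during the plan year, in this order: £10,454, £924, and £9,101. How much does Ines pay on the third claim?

Bill 1, £10,454: £2,000 finishes the deductible; £8,454 goes to coinsurance; 50% of £8,454 = £4,227. Traveler pays £6,227; OOP now £6,227.
Bill 2, £924: 50% coinsurance on £924 = £462. Cost to traveler: £462. OOP to date £6,689.
Bill 3, £9,101: deductible met; 50% of £9,101 = £4,550.50. That would push OOP to £11,239.50, over the £9,325 cap, so traveler pays £9,325 − £6,689 = £2,636.

£2,636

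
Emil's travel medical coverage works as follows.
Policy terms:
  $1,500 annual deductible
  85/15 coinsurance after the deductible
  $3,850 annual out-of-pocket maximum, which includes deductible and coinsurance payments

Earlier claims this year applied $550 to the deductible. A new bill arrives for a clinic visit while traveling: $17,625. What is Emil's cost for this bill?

Deductible still to meet: $1,500 − $550 = $950.
That leaves $17,625 − $950 = $16,675 for coinsurance.
15% of $16,675 = $2,501.25 falls to the traveler.
Traveler responsibility before any cap: $950 + $2,501.25 = $3,451.25.
Year-to-date out-of-pocket would reach $550 + $3,451.25 = $4,001.25, above the $3,850 maximum, so the traveler pays only $3,850 − $550 = $3,300.

$3,300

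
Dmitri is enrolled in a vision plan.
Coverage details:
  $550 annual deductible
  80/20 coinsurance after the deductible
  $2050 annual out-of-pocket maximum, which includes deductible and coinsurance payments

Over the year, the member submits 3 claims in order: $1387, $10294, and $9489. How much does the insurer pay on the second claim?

Claim 1 — $1387: deductible takes $550, $837 remains; member's 20% is $167.40. Member owes $717.40 (running OOP $717.40). Plan pays $1387 − $717.40 = $669.60.
Claim 2 — $10294: deductible met; 20% of $10294 = $2058.80. OOP would hit $2776.20 > $2050, so the cap limits the member to $2050 − $717.40 = $1332.60. Plan pays $10294 − $1332.60 = $8961.40.

$8961.40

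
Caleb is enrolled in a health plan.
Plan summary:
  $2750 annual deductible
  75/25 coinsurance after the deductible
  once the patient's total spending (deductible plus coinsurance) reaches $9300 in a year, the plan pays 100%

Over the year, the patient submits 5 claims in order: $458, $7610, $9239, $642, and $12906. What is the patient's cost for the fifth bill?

$2750.25

Claim 1 — $458: all of it applies to the deductible. Patient pays $458; OOP now $458.
Claim 2 — $7610: $2292 to deductible, leaving $5318; 25% of $5318 = $1329.50. Patient owes $3621.50 (running OOP $4079.50).
Claim 3 — $9239: deductible met; 25% of $9239 = $2309.75. Patient owes $2309.75 (running OOP $6389.25).
Claim 4 — $642: deductible already satisfied, so patient's share is 25% × $642 = $160.50. Cost to patient: $160.50. OOP to date $6549.75.
Claim 5 — $12906: 25% coinsurance on $12906 = $3226.50. OOP would hit $9776.25 > $9300, so the cap limits the patient to $9300 − $6549.75 = $2750.25.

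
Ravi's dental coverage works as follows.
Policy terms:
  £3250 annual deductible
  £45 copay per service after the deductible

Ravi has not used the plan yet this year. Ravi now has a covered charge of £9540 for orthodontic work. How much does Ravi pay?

Deductible not yet touched, so the first £3250 of the bill goes to the deductible.
That leaves £9540 − £3250 = £6290 for the copay.
Copay on this service: £45.
Patient responsibility: £3250 + £45 = £3295.

£3295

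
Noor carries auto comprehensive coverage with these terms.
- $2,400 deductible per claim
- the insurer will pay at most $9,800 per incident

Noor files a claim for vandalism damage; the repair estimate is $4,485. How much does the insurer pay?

After the deductible, $4,485 − $2,400 = $2,085 remains.
$2,085 ≤ $9,800, so the limit doesn't bind; insurer pays $2,085.

$2,085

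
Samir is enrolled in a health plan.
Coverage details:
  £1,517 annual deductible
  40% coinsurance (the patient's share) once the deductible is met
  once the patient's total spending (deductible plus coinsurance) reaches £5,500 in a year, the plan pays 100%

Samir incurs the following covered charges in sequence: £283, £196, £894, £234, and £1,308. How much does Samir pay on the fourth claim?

Bill 1, £283: fully absorbed by the deductible. Patient pays £283; OOP now £283.
Bill 2, £196: fully absorbed by the deductible. Patient pays £196; OOP now £479.
Bill 3, £894: all of it applies to the deductible. Patient pays £894; OOP now £1,373.
Bill 4, £234: £144 to deductible, leaving £90; patient's 40% is £36. Patient pays £180; OOP now £1,553.

£180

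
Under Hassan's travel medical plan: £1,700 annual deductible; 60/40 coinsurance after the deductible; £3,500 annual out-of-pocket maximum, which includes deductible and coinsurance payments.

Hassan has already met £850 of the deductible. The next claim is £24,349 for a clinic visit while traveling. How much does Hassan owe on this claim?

Remaining deductible: £1,700 − £850 = £850.
After the £850 deductible portion, £24,349 − £850 = £23,499 is subject to coinsurance.
40% of £23,499 = £9,399.60 falls to the traveler.
That puts the traveler's cost at £850 + £9,399.60 = £10,249.60 before any cap.
Adding £10,249.60 to the £850 already spent would give £11,099.60, which exceeds the £3,500 cap; the traveler pays just £3,500 − £850 = £2,650.

£2,650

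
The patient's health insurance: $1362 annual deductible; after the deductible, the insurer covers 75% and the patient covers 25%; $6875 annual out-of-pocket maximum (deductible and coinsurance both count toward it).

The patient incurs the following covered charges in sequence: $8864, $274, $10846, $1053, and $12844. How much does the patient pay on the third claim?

Claim 1 ($8864): $1362 to deductible, leaving $7502; 25% of $7502 = $1875.50. Patient owes $3237.50 (running OOP $3237.50).
Claim 2 ($274): deductible met; 25% of $274 = $68.50. Cost to patient: $68.50. OOP to date $3306.
Claim 3 ($10846): deductible already satisfied, so patient's share is 25% × $10846 = $2711.50. Patient pays $2711.50; OOP now $6017.50.

$2711.50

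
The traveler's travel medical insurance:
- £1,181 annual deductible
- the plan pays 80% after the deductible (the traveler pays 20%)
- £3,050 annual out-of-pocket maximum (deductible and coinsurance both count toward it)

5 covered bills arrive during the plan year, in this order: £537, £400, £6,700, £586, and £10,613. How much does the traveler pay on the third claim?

#1 (£537): all of it applies to the deductible. Traveler owes £537 (running OOP £537).
#2 (£400): entire amount goes to the deductible. Traveler owes £400 (running OOP £937).
#3 (£6,700): £244 finishes the deductible; £6,456 goes to coinsurance; traveler's 20% is £1,291.20. Traveler owes £1,535.20 (running OOP £2,472.20).

£1,535.20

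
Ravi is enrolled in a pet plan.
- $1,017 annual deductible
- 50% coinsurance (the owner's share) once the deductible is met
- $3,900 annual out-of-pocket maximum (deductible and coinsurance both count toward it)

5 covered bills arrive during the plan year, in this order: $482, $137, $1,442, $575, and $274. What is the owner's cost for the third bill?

$920

Claim 1 ($482): all of it applies to the deductible. Owner pays $482; OOP now $482.
Claim 2 ($137): all of it applies to the deductible. Owner owes $137 (running OOP $619).
Claim 3 ($1,442): $398 finishes the deductible; $1,044 goes to coinsurance; coinsurance $1,044 × 50% = $522. Cost to owner: $920. OOP to date $1,539.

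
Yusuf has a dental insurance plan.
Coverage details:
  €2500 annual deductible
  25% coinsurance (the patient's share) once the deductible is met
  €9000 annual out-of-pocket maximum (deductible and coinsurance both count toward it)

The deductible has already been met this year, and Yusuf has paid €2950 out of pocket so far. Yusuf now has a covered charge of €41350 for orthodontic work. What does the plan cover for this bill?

The deductible is already satisfied, so the full bill goes to coinsurance.
Coinsurance: €41350 × 25% = €10337.50.
That would bring total out-of-pocket to €13287.50, past the €9000 cap. The patient is capped at €9000 − €2950 = €6050 on this claim.
The insurer covers the remainder: €41350 − €6050 = €35300.

€35300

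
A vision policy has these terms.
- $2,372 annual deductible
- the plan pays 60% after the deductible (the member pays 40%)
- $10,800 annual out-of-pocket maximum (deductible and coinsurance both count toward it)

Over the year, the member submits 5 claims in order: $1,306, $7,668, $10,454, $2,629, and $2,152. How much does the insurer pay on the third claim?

$6,272.40

Bill 1, $1,306: entire amount goes to the deductible. Cost to member: $1,306. OOP to date $1,306. Insurer: $1,306 − $1,306 = $0.
Bill 2, $7,668: deductible takes $1,066, $6,602 remains; member's 40% is $2,640.80. Member owes $3,706.80 (running OOP $5,012.80). Plan pays $7,668 − $3,706.80 = $3,961.20.
Bill 3, $10,454: deductible met; 40% of $10,454 = $4,181.60. Cost to member: $4,181.60. OOP to date $9,194.40. Insurer: $10,454 − $4,181.60 = $6,272.40.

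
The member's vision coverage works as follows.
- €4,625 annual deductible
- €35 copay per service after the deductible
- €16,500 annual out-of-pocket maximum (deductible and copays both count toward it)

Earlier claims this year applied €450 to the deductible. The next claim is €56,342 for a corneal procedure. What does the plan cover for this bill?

€52,132

Deductible still to meet: €4,625 − €450 = €4,175.
The remaining €52,167 (= €56,342 − €4,175) moves to the copay.
Copay on this service: €35.
So the member owes €4,175 + €35 = €4,210 before any cap.
Cumulative spending €450 + €4,210 = €4,660 stays under the €16,500 maximum.
Insurer pays the balance: €56,342 − €4,210 = €52,132.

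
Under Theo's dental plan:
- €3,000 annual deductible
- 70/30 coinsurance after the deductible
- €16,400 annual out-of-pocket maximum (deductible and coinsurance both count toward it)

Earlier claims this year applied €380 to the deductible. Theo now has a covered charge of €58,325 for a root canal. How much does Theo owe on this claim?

€16,020

€380 of the €3,000 deductible is already met, leaving €2,620.
After the €2,620 deductible portion, €58,325 − €2,620 = €55,705 is subject to coinsurance.
Coinsurance: €55,705 × 30% = €16,711.50.
Patient responsibility before any cap: €2,620 + €16,711.50 = €19,331.50.
Adding €19,331.50 to the €380 already spent would give €19,711.50, which exceeds the €16,400 cap; the patient pays just €16,400 − €380 = €16,020.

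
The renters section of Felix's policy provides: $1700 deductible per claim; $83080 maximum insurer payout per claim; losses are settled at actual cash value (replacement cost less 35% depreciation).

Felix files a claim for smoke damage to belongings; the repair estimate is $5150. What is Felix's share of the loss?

Actual cash value after 35% depreciation: $5150 × 65% = $3347.50.
Less the $1700 deductible: $3347.50 − $1700 = $1647.50.
That's under the $83080 cap, so the insurer reimburses the full $1647.50.
Tenant's share is the uncovered remainder: $5150 − $1647.50 = $3502.50.

$3502.50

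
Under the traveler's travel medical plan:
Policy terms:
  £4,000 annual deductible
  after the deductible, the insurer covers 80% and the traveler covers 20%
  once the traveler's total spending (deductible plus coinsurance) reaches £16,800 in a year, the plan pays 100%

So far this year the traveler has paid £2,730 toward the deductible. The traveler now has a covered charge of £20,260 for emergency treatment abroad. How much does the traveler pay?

£5,068

Deductible still to meet: £4,000 − £2,730 = £1,270.
The remaining £18,990 (= £20,260 − £1,270) moves to coinsurance.
Traveler's 20% share of £18,990 is £3,798.
That puts the traveler's cost at £1,270 + £3,798 = £5,068 before any cap.
Year-to-date out-of-pocket becomes £2,730 + £5,068 = £7,798, still under the £16,800 maximum, so no cap applies.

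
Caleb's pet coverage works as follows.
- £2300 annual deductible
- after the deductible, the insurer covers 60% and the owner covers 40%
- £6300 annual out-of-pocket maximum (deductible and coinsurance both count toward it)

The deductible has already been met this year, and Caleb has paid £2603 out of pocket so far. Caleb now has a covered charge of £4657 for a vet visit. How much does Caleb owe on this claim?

With the deductible met, the entire £4657 is subject to coinsurance.
Coinsurance: £4657 × 40% = £1862.80.
Cumulative spending £2603 + £1862.80 = £4465.80 stays under the £6300 maximum.

£1862.80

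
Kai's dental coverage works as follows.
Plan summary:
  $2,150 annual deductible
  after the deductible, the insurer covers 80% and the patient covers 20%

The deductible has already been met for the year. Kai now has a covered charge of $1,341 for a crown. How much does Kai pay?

The deductible is already satisfied, so the full bill goes to coinsurance.
Coinsurance: $1,341 × 20% = $268.20.

$268.20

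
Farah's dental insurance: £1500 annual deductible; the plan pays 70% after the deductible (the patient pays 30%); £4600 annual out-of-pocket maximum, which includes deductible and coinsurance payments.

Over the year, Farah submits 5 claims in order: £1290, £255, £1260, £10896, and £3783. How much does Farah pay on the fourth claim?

£2708.50

Claim 1 — £1290: all of it applies to the deductible. Cost to patient: £1290. OOP to date £1290.
Claim 2 — £255: deductible takes £210, £45 remains; patient's 30% is £13.50. Patient owes £223.50 (running OOP £1513.50).
Claim 3 — £1260: deductible already satisfied, so patient's share is 30% × £1260 = £378. Patient owes £378 (running OOP £1891.50).
Claim 4 — £10896: deductible already satisfied, so patient's share is 30% × £10896 = £3268.80. Adding that to £1891.50 gives £5160.30, past the £4600 cap; patient pays only £4600 − £1891.50 = £2708.50.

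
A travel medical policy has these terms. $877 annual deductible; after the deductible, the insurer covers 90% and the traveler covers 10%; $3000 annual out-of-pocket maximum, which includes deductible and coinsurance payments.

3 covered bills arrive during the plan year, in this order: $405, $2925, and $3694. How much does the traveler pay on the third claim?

Bill 1, $405: fully absorbed by the deductible. Traveler owes $405 (running OOP $405).
Bill 2, $2925: $472 to deductible, leaving $2453; 10% of $2453 = $245.30. Traveler pays $717.30; OOP now $1122.30.
Bill 3, $3694: 10% coinsurance on $3694 = $369.40. Cost to traveler: $369.40. OOP to date $1491.70.

$369.40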